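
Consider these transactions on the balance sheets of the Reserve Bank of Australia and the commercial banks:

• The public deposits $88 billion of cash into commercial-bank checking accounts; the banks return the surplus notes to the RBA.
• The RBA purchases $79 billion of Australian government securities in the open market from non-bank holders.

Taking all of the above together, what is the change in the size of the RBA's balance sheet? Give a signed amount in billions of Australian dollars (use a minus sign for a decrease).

RBA balance sheet:
  Assets:      Securities +$79B
  Liabilities: Bank reserves +$167B, Currency in circulation −$88B
Commercial banking system:
  Assets:      Reserves at CB +$167B
  Liabilities: Checkable deposits +$167B
Change in total RBA assets = +$79 billion.

+$79 billion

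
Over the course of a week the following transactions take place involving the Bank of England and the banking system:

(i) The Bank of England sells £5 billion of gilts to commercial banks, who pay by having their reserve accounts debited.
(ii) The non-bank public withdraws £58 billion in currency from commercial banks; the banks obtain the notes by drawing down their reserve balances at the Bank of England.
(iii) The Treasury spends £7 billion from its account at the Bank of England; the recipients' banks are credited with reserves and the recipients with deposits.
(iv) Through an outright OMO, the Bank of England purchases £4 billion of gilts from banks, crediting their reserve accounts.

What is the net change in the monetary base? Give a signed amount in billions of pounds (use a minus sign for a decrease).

+£6 billion

OMO sale (to banks) £5 billion: Bank of England balance sheet contracts → −£5B.
Currency withdrawal £58 billion: just a shift between currency and reserves — both are base money → 0.
Government spending £7 billion: a non-base liability converts back to reserves → +£7B.
OMO purchase (from banks) £4 billion: Bank of England balance sheet expands → +£4B.
Net: −5 + 0 + 7 + 4 = +£6 billion.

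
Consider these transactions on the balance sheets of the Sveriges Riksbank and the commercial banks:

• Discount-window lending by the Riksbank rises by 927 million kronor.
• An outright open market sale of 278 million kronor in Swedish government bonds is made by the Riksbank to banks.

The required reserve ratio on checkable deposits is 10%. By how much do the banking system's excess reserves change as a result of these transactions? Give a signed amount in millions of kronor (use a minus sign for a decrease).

+649 million

Discount-window loan 927 million kronor: reserves +927M, deposits 0.
OMO sale (to banks) 278 million kronor: reserves −278M, deposits 0.
Totals: Δreserves = +649M, Δdeposits = 0.
Δrequired reserves = 10% × 0 = 0.
Δexcess reserves = Δreserves − Δrequired = +649M − (0) = +649 million.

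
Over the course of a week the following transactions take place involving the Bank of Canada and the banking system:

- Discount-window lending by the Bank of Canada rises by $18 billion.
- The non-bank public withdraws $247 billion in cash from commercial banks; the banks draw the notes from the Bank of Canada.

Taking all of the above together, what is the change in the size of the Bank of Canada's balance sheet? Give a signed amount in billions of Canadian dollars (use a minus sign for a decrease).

+$18 billion

Bank of Canada balance sheet:
  Assets:      Loans to banks +$18B
  Liabilities: Bank reserves −$229B, Currency in circulation +$247B
Commercial banking system:
  Assets:      Reserves at CB −$229B
  Liabilities: Checkable deposits −$247B, Borrowings from CB +$18B
Change in total Bank of Canada assets = +$18 billion.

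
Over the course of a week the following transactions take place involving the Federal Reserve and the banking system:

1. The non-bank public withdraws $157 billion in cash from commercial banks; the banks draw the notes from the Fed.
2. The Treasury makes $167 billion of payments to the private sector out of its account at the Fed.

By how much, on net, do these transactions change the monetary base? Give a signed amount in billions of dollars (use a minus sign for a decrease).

+$167 billion

Fed balance sheet:
  Assets:      no change
  Liabilities: Bank reserves +$10B, Currency in circulation +$157B, Government deposits −$167B
Monetary base = currency + reserves: +$157B + (+$10B) = +$167 billion.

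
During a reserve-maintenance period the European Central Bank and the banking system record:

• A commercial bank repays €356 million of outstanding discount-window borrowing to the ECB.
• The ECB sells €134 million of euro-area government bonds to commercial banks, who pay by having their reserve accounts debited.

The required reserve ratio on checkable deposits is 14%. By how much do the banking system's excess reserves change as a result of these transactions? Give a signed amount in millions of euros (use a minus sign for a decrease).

-€490 million

Discount-window repayment €356 million: reserves −€356M, deposits 0.
OMO sale (to banks) €134 million: reserves −€134M, deposits 0.
Totals: Δreserves = −€490M, Δdeposits = 0.
Δrequired reserves = 14% × 0 = 0.
Δexcess reserves = Δreserves − Δrequired = −€490M − (0) = -€490 million.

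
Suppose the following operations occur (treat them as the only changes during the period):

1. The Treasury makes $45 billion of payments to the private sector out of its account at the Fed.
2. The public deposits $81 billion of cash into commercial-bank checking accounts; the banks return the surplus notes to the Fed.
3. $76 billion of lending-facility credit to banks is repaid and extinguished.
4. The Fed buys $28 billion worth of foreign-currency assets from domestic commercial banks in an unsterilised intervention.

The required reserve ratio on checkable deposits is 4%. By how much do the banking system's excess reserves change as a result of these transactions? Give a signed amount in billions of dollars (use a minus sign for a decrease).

Government spending $45 billion: reserves +$45B, deposits +$45B.
Currency deposit $81 billion: reserves +$81B, deposits +$81B.
Discount-window repayment $76 billion: reserves −$76B, deposits 0.
FX purchase $28 billion: reserves +$28B, deposits 0.
Totals: Δreserves = +$78B, Δdeposits = +$126B.
Δrequired reserves = 4% × +$126B = +$5.04B.
Δexcess reserves = Δreserves − Δrequired = +$78B − (+$5.04B) = +$72.96 billion.

+$72.96 billion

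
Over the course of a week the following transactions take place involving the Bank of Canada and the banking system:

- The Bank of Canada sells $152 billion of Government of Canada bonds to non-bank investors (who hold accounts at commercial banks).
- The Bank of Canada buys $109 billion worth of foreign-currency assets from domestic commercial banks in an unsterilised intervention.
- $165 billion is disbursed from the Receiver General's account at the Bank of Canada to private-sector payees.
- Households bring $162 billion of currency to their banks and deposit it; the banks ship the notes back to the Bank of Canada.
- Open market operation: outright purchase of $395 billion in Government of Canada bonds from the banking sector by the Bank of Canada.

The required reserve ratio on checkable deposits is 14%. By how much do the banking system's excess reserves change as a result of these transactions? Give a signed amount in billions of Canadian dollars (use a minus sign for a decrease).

Asset sale (to non-banks) $152 billion: reserves −$152B, deposits −$152B.
FX purchase $109 billion: reserves +$109B, deposits 0.
Government spending $165 billion: reserves +$165B, deposits +$165B.
Currency deposit $162 billion: reserves +$162B, deposits +$162B.
OMO purchase (from banks) $395 billion: reserves +$395B, deposits 0.
Totals: Δreserves = +$679B, Δdeposits = +$175B.
Δrequired reserves = 14% × +$175B = +$24.5B.
Δexcess reserves = Δreserves − Δrequired = +$679B − (+$24.5B) = +$654.5 billion.

+$654.5 billion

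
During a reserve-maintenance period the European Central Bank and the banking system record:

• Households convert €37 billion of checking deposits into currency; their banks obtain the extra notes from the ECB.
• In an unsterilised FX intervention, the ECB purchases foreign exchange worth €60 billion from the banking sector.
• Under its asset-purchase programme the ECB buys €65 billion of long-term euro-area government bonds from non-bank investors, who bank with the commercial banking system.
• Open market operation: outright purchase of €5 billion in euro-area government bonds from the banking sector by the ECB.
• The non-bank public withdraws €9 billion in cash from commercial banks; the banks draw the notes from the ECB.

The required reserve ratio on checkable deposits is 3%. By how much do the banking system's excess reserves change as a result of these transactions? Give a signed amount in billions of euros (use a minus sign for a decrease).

Currency withdrawal €37 billion: reserves −€37B, deposits −€37B.
FX purchase €60 billion: reserves +€60B, deposits 0.
Asset purchase (from non-banks) €65 billion: reserves +€65B, deposits +€65B.
OMO purchase (from banks) €5 billion: reserves +€5B, deposits 0.
Currency withdrawal €9 billion: reserves −€9B, deposits −€9B.
Totals: Δreserves = +€84B, Δdeposits = +€19B.
Δrequired reserves = 3% × +€19B = +€0.57B.
Δexcess reserves = Δreserves − Δrequired = +€84B − (+€0.57B) = +€83.43 billion.

+€83.43 billion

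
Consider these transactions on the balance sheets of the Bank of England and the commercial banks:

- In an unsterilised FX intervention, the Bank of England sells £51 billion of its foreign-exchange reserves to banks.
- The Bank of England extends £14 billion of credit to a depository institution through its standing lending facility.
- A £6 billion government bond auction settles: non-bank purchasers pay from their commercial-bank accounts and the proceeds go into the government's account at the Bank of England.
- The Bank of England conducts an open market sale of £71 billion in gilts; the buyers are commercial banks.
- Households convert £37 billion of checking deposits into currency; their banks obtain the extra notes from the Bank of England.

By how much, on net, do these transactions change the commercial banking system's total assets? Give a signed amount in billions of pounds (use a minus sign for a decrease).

-£29 billion

FX sale £51 billion: just an asset swap on bank balance sheets → 0.
Discount-window loan £14 billion: bank balance sheets expand → +£14B.
Government account inflow £6 billion: bank balance sheets shrink → −£6B.
OMO sale (to banks) £71 billion: just an asset swap on bank balance sheets → 0.
Currency withdrawal £37 billion: bank balance sheets shrink → −£37B.
Net: 0 + 14 − 6 + 0 − 37 = -£29 billion.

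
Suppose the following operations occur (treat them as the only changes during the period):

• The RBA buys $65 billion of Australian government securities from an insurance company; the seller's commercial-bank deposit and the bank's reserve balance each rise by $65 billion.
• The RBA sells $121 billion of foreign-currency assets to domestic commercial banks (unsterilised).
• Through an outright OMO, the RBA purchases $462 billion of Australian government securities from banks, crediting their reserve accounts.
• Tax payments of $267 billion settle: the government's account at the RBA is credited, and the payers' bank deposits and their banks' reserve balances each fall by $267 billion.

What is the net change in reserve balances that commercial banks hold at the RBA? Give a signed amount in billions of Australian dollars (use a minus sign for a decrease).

Asset purchase (from non-banks) $65 billion: the RBA pays by crediting reserve accounts → +$65B.
FX sale $121 billion: the buying banks pay out of their reserve balances → −$121B.
OMO purchase (from banks) $462 billion: the RBA pays by crediting reserve accounts → +$462B.
Government account inflow $267 billion: funds move from bank reserves into the government account → −$267B.
Net: 65 − 121 + 462 − 267 = +$139 billion.

+$139 billion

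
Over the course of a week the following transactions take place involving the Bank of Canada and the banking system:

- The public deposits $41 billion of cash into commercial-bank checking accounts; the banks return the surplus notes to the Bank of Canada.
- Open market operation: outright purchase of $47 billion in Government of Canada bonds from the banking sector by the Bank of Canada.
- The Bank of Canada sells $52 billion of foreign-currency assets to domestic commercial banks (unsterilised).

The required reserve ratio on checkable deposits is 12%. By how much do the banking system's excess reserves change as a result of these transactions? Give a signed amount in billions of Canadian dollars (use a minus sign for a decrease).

+$31.08 billion

Currency deposit $41 billion: reserves +$41B, deposits +$41B.
OMO purchase (from banks) $47 billion: reserves +$47B, deposits 0.
FX sale $52 billion: reserves −$52B, deposits 0.
Totals: Δreserves = +$36B, Δdeposits = +$41B.
Δrequired reserves = 12% × +$41B = +$4.92B.
Δexcess reserves = Δreserves − Δrequired = +$36B − (+$4.92B) = +$31.08 billion.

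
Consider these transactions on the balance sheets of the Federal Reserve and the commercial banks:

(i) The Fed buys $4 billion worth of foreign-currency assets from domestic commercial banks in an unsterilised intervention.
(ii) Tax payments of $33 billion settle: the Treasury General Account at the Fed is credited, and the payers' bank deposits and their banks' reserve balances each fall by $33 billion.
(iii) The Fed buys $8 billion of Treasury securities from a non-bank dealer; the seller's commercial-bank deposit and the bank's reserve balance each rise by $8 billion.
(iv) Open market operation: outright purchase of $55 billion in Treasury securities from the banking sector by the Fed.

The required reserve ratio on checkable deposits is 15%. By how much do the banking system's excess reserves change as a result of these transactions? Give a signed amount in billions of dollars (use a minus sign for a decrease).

+$37.75 billion

FX purchase $4 billion: reserves +$4B, deposits 0.
Government account inflow $33 billion: reserves −$33B, deposits −$33B.
Asset purchase (from non-banks) $8 billion: reserves +$8B, deposits +$8B.
OMO purchase (from banks) $55 billion: reserves +$55B, deposits 0.
Totals: Δreserves = +$34B, Δdeposits = −$25B.
Δrequired reserves = 15% × −$25B = −$3.75B.
Δexcess reserves = Δreserves − Δrequired = +$34B − (−$3.75B) = +$37.75 billion.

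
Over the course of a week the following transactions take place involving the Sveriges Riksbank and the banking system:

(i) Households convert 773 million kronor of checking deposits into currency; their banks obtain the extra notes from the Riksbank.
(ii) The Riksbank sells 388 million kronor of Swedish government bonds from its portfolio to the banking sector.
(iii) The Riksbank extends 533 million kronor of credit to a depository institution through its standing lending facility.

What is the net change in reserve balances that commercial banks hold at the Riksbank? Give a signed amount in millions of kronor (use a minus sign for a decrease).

Riksbank balance sheet:
  Assets:      Securities −388M, Loans to banks +533M
  Liabilities: Bank reserves −628M, Currency in circulation +773M
Commercial banking system:
  Assets:      Reserves at CB −628M, Securities +388M
  Liabilities: Checkable deposits −773M, Borrowings from CB +533M
So the change in reserve balances that commercial banks hold at the Riksbank is -628 million.

-628 million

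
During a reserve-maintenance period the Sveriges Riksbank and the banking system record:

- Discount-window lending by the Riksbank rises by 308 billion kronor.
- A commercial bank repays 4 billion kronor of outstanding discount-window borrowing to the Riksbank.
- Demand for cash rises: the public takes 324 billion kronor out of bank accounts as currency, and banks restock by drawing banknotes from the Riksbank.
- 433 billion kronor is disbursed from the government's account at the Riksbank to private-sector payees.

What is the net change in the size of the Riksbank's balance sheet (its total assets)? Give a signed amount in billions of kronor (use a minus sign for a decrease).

Discount-window loan 308 billion kronor: a Riksbank asset is acquired → +308B.
Discount-window repayment 4 billion kronor: a Riksbank asset is shed → −4B.
Currency withdrawal 324 billion kronor: only the composition of liabilities changes → 0.
Government spending 433 billion kronor: only the composition of liabilities changes → 0.
Net: 308 − 4 + 0 + 0 = +304 billion.

+304 billion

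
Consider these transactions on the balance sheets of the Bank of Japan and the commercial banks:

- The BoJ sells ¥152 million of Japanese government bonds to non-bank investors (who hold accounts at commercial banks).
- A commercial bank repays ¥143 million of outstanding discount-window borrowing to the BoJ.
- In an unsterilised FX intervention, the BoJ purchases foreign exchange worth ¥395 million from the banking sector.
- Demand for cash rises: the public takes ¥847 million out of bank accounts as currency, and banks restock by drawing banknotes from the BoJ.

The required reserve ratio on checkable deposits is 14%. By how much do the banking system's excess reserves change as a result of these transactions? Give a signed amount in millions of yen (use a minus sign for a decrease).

Asset sale (to non-banks) ¥152 million: reserves −¥152M, deposits −¥152M.
Discount-window repayment ¥143 million: reserves −¥143M, deposits 0.
FX purchase ¥395 million: reserves +¥395M, deposits 0.
Currency withdrawal ¥847 million: reserves −¥847M, deposits −¥847M.
Totals: Δreserves = −¥747M, Δdeposits = −¥999M.
Δrequired reserves = 14% × −¥999M = −¥139.86M.
Δexcess reserves = Δreserves − Δrequired = −¥747M − (−¥139.86M) = -¥607.14 million.

-¥607.14 million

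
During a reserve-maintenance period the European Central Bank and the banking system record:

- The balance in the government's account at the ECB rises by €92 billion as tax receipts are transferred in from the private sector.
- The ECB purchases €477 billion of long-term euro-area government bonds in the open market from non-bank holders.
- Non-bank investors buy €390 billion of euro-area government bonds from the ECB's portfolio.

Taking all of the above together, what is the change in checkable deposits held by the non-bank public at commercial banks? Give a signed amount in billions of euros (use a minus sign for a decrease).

ECB balance sheet:
  Assets:      Securities +€87B
  Liabilities: Bank reserves −€5B, Government deposits +€92B
Commercial banking system:
  Assets:      Reserves at CB −€5B
  Liabilities: Checkable deposits −€5B
So the change in checkable deposits held by the non-bank public at commercial banks is -€5 billion.

-€5 billion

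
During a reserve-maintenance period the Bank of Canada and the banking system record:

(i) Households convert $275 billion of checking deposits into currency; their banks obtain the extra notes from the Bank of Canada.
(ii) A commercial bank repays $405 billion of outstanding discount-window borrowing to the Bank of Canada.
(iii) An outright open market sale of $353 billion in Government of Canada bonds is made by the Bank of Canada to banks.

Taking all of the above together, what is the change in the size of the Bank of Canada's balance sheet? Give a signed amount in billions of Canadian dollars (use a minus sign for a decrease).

Bank of Canada balance sheet:
  Assets:      Securities −$353B, Loans to banks −$405B
  Liabilities: Bank reserves −$1033B, Currency in circulation +$275B
Change in total Bank of Canada assets = -$758 billion.

-$758 billion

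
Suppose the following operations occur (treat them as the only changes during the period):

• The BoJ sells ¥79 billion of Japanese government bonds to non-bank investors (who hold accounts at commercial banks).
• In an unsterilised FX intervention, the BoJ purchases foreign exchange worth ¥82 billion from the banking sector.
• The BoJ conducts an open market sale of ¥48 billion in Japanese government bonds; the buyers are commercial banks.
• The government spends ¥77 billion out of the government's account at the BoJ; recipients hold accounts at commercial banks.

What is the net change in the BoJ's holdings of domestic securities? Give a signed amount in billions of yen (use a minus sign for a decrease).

-¥127 billion

Asset sale (to non-banks) ¥79 billion: securities removed from the BoJ's portfolio → −¥79B.
FX purchase ¥82 billion: the BoJ's securities portfolio is untouched → 0.
OMO sale (to banks) ¥48 billion: securities removed from the BoJ's portfolio → −¥48B.
Government spending ¥77 billion: the BoJ's securities portfolio is untouched → 0.
Net: −79 + 0 − 48 + 0 = -¥127 billion.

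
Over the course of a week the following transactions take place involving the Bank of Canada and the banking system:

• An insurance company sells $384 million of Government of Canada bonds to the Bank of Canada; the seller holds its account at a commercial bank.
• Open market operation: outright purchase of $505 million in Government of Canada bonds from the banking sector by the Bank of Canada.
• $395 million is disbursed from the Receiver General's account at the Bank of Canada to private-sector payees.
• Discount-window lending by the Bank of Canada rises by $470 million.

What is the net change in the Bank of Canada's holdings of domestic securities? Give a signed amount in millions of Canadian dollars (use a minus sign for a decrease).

Asset purchase (from non-banks) $384 million: securities added to the Bank of Canada's portfolio → +$384M.
OMO purchase (from banks) $505 million: securities added to the Bank of Canada's portfolio → +$505M.
Government spending $395 million: the Bank of Canada's securities portfolio is untouched → 0.
Discount-window loan $470 million: the Bank of Canada's securities portfolio is untouched → 0.
Net: 384 + 505 + 0 + 0 = +$889 million.

+$889 million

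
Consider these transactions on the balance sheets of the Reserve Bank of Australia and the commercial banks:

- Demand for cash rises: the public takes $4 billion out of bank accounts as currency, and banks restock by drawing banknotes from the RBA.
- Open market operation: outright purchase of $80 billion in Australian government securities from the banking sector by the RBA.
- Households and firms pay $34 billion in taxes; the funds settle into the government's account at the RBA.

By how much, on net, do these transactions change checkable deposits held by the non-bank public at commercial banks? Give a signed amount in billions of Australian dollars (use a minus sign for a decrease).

-$38 billion

Currency withdrawal $4 billion: non-bank counterparties' bank balances fall → −$4B.
OMO purchase (from banks) $80 billion: the counterparty is a bank, so public deposits are unchanged → 0.
Government account inflow $34 billion: non-bank counterparties' bank balances fall → −$34B.
Net: −4 + 0 − 34 = -$38 billion.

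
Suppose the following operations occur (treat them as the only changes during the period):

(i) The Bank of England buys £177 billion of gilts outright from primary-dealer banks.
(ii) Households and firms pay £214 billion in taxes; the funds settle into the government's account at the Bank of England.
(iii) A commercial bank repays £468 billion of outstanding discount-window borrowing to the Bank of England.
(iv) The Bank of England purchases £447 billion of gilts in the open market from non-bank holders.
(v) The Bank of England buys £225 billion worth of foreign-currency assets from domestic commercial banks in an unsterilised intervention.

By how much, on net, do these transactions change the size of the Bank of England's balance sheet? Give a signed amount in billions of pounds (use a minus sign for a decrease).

+£381 billion

OMO purchase (from banks) £177 billion: a Bank of England asset is acquired → +£177B.
Government account inflow £214 billion: only the composition of liabilities changes → 0.
Discount-window repayment £468 billion: a Bank of England asset is shed → −£468B.
Asset purchase (from non-banks) £447 billion: a Bank of England asset is acquired → +£447B.
FX purchase £225 billion: a Bank of England asset is acquired → +£225B.
Net: 177 + 0 − 468 + 447 + 225 = +£381 billion.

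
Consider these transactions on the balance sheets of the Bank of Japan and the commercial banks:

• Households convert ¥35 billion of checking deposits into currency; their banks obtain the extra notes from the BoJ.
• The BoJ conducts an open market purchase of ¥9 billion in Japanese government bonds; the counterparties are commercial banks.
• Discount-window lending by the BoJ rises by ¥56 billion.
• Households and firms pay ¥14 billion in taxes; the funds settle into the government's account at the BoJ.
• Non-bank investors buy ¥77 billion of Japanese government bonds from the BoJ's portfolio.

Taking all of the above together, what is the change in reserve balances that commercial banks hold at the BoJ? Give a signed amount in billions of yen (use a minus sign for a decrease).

Currency withdrawal ¥35 billion: banks swap reserves for currency → −¥35B.
OMO purchase (from banks) ¥9 billion: the BoJ pays by crediting reserve accounts → +¥9B.
Discount-window loan ¥56 billion: the loan is credited to the bank's reserve account → +¥56B.
Government account inflow ¥14 billion: funds move from bank reserves into the government account → −¥14B.
Asset sale (to non-banks) ¥77 billion: the non-bank buyers' banks settle from reserves → −¥77B.
Net: −35 + 9 + 56 − 14 − 77 = -¥61 billion.

-¥61 billion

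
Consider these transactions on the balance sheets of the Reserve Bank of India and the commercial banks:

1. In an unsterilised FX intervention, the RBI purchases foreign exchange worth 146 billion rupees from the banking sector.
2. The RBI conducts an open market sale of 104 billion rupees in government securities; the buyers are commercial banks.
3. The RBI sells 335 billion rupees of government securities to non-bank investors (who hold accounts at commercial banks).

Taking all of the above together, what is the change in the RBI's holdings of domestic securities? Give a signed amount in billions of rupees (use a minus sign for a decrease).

FX purchase 146 billion rupees: the RBI's securities portfolio is untouched → 0.
OMO sale (to banks) 104 billion rupees: securities removed from the RBI's portfolio → −104B.
Asset sale (to non-banks) 335 billion rupees: securities removed from the RBI's portfolio → −335B.
Net: 0 − 104 − 335 = -439 billion.

-439 billion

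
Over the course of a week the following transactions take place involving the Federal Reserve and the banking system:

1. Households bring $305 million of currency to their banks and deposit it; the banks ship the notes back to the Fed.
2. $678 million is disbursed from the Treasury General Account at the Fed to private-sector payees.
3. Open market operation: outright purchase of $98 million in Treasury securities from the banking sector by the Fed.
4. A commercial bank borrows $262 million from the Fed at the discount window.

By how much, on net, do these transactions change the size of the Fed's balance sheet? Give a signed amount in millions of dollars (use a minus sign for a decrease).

Currency deposit $305 million: only the composition of liabilities changes → 0.
Government spending $678 million: only the composition of liabilities changes → 0.
OMO purchase (from banks) $98 million: a Fed asset is acquired → +$98M.
Discount-window loan $262 million: a Fed asset is acquired → +$262M.
Net: 0 + 0 + 98 + 262 = +$360 million.

+$360 million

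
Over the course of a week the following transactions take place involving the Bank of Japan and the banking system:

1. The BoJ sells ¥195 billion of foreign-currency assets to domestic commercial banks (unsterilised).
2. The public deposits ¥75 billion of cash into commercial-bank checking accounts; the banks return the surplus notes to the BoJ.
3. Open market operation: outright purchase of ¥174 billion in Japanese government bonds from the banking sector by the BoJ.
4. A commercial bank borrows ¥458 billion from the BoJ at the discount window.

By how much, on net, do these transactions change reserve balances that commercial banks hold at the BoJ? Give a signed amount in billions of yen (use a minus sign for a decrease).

FX sale ¥195 billion: the buying banks pay out of their reserve balances → −¥195B.
Currency deposit ¥75 billion: returned notes are swapped for reserve credit → +¥75B.
OMO purchase (from banks) ¥174 billion: the BoJ pays by crediting reserve accounts → +¥174B.
Discount-window loan ¥458 billion: the loan is credited to the bank's reserve account → +¥458B.
Net: −195 + 75 + 174 + 458 = +¥512 billion.

+¥512 billion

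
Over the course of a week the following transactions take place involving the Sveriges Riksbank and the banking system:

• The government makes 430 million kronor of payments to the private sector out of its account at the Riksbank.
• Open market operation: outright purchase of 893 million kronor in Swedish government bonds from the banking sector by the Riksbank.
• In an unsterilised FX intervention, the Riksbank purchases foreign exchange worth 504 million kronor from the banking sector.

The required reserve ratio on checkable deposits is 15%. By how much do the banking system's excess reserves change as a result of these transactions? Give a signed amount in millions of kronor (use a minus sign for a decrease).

+1762.5 million

Government spending 430 million kronor: reserves +430M, deposits +430M.
OMO purchase (from banks) 893 million kronor: reserves +893M, deposits 0.
FX purchase 504 million kronor: reserves +504M, deposits 0.
Totals: Δreserves = +1827M, Δdeposits = +430M.
Δrequired reserves = 15% × +430M = +64.5M.
Δexcess reserves = Δreserves − Δrequired = +1827M − (+64.5M) = +1762.5 million.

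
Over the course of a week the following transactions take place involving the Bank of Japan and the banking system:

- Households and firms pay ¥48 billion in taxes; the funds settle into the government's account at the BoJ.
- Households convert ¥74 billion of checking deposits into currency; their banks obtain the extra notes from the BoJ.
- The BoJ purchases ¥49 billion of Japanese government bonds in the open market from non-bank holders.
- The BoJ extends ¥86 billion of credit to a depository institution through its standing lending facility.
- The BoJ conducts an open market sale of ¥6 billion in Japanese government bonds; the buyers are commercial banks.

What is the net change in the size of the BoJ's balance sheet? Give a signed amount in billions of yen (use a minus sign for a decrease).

+¥129 billion

Government account inflow ¥48 billion: only the composition of liabilities changes → 0.
Currency withdrawal ¥74 billion: only the composition of liabilities changes → 0.
Asset purchase (from non-banks) ¥49 billion: a BoJ asset is acquired → +¥49B.
Discount-window loan ¥86 billion: a BoJ asset is acquired → +¥86B.
OMO sale (to banks) ¥6 billion: a BoJ asset is shed → −¥6B.
Net: 0 + 0 + 49 + 86 − 6 = +¥129 billion.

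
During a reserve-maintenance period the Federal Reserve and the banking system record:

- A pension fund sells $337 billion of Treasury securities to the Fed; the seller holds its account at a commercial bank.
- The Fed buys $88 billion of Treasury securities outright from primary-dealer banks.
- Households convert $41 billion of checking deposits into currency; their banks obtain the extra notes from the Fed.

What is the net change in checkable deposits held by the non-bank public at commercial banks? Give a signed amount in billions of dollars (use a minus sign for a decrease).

+$296 billion

Asset purchase (from non-banks) $337 billion: non-bank counterparties' bank balances rise → +$337B.
OMO purchase (from banks) $88 billion: the counterparty is a bank, so public deposits are unchanged → 0.
Currency withdrawal $41 billion: non-bank counterparties' bank balances fall → −$41B.
Net: 337 + 0 − 41 = +$296 billion.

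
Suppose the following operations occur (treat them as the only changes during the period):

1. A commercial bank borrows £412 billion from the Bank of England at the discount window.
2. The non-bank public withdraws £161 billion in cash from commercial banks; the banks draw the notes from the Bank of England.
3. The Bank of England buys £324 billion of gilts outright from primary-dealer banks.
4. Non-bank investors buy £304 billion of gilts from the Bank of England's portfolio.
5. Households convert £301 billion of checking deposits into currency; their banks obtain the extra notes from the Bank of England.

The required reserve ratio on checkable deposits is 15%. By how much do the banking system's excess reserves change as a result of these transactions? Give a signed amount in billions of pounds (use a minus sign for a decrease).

+£84.9 billion

Discount-window loan £412 billion: reserves +£412B, deposits 0.
Currency withdrawal £161 billion: reserves −£161B, deposits −£161B.
OMO purchase (from banks) £324 billion: reserves +£324B, deposits 0.
Asset sale (to non-banks) £304 billion: reserves −£304B, deposits −£304B.
Currency withdrawal £301 billion: reserves −£301B, deposits −£301B.
Totals: Δreserves = −£30B, Δdeposits = −£766B.
Δrequired reserves = 15% × −£766B = −£114.9B.
Δexcess reserves = Δreserves − Δrequired = −£30B − (−£114.9B) = +£84.9 billion.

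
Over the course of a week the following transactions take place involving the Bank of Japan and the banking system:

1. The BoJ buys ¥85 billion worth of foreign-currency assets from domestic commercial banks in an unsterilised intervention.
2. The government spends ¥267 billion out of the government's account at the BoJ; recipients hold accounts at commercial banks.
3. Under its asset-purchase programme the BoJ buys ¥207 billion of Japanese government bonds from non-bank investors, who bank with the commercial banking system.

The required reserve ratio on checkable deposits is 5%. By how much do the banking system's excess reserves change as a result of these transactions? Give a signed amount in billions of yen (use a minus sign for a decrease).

FX purchase ¥85 billion: reserves +¥85B, deposits 0.
Government spending ¥267 billion: reserves +¥267B, deposits +¥267B.
Asset purchase (from non-banks) ¥207 billion: reserves +¥207B, deposits +¥207B.
Totals: Δreserves = +¥559B, Δdeposits = +¥474B.
Δrequired reserves = 5% × +¥474B = +¥23.7B.
Δexcess reserves = Δreserves − Δrequired = +¥559B − (+¥23.7B) = +¥535.3 billion.

+¥535.3 billion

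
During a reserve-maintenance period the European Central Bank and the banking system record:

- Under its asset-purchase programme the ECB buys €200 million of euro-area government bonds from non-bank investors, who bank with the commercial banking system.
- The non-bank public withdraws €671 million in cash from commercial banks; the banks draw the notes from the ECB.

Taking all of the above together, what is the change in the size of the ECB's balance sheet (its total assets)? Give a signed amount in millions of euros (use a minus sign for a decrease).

Asset purchase (from non-banks) €200 million: an ECB asset is acquired → +€200M.
Currency withdrawal €671 million: only the composition of liabilities changes → 0.
Net: 200 + 0 = +€200 million.

+€200 million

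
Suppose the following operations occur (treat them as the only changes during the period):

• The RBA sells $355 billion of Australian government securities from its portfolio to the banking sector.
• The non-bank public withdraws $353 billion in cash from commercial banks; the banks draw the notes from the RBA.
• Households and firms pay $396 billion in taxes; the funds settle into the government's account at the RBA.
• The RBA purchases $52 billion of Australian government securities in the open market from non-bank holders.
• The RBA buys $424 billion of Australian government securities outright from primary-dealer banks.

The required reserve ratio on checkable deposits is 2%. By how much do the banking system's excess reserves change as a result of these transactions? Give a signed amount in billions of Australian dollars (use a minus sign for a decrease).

-$614.06 billion

OMO sale (to banks) $355 billion: reserves −$355B, deposits 0.
Currency withdrawal $353 billion: reserves −$353B, deposits −$353B.
Government account inflow $396 billion: reserves −$396B, deposits −$396B.
Asset purchase (from non-banks) $52 billion: reserves +$52B, deposits +$52B.
OMO purchase (from banks) $424 billion: reserves +$424B, deposits 0.
Totals: Δreserves = −$628B, Δdeposits = −$697B.
Δrequired reserves = 2% × −$697B = −$13.94B.
Δexcess reserves = Δreserves − Δrequired = −$628B − (−$13.94B) = -$614.06 billion.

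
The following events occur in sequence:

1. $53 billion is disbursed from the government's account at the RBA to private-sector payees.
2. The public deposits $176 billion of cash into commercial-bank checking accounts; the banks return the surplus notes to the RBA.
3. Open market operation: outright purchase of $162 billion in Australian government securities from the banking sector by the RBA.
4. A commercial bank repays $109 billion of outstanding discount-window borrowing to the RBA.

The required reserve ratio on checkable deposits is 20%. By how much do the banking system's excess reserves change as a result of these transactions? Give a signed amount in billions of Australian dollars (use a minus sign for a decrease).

Government spending $53 billion: reserves +$53B, deposits +$53B.
Currency deposit $176 billion: reserves +$176B, deposits +$176B.
OMO purchase (from banks) $162 billion: reserves +$162B, deposits 0.
Discount-window repayment $109 billion: reserves −$109B, deposits 0.
Totals: Δreserves = +$282B, Δdeposits = +$229B.
Δrequired reserves = 20% × +$229B = +$45.8B.
Δexcess reserves = Δreserves − Δrequired = +$282B − (+$45.8B) = +$236.2 billion.

+$236.2 billion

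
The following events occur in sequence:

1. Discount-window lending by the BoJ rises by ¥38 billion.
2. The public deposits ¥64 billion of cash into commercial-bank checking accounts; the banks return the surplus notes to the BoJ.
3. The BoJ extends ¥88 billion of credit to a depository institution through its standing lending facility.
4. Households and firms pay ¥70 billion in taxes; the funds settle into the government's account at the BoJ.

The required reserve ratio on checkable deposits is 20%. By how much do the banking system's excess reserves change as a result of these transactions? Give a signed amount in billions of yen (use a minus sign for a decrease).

Discount-window loan ¥38 billion: reserves +¥38B, deposits 0.
Currency deposit ¥64 billion: reserves +¥64B, deposits +¥64B.
Discount-window loan ¥88 billion: reserves +¥88B, deposits 0.
Government account inflow ¥70 billion: reserves −¥70B, deposits −¥70B.
Totals: Δreserves = +¥120B, Δdeposits = −¥6B.
Δrequired reserves = 20% × −¥6B = −¥1.2B.
Δexcess reserves = Δreserves − Δrequired = +¥120B − (−¥1.2B) = +¥121.2 billion.

+¥121.2 billion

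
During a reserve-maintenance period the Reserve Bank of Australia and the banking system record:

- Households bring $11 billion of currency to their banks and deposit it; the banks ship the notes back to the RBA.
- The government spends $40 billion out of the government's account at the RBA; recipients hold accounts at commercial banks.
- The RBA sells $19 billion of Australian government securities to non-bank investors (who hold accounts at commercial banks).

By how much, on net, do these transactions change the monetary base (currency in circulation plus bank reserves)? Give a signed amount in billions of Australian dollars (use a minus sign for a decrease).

Currency deposit $11 billion: just a shift between currency and reserves — both are base money → 0.
Government spending $40 billion: a non-base liability converts back to reserves → +$40B.
Asset sale (to non-banks) $19 billion: RBA balance sheet contracts → −$19B.
Net: 0 + 40 − 19 = +$21 billion.

+$21 billion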